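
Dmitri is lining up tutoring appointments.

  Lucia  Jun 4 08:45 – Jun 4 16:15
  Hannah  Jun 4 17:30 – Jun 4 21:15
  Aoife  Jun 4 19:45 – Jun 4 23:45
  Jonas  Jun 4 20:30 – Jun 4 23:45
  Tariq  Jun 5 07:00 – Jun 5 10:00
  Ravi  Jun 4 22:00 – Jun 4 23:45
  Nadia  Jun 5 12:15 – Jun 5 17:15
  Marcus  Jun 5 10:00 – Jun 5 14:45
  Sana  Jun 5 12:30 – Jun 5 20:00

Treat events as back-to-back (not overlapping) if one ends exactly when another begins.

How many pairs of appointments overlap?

Check each pair: they overlap iff neither finishes before the other starts.
Sorted by start: Lucia, Hannah, Aoife, Jonas, Ravi, Tariq, Marcus, Nadia, Sana.
Hannah starts after Lucia ends, so nothing later overlaps Lucia either.
Aoife starts before Hannah ends → Hannah and Aoife overlap.
Jonas starts before Hannah ends → Hannah and Jonas overlap.
Ravi starts after Hannah ends, so nothing later overlaps Hannah either.
Jonas starts before Aoife ends → Aoife and Jonas overlap.
Ravi starts before Aoife ends → Aoife and Ravi overlap.
Tariq starts after Aoife ends, so nothing later overlaps Aoife either.
Ravi starts before Jonas ends → Jonas and Ravi overlap.
Tariq starts after Jonas ends, so nothing later overlaps Jonas either.
Tariq starts after Ravi ends, so nothing later overlaps Ravi either.
Marcus starts exactly when Tariq ends (back-to-back, no overlap), so nothing later overlaps Tariq either.
Nadia starts before Marcus ends → Marcus and Nadia overlap.
Sana starts before Marcus ends → Marcus and Sana overlap.
Sana starts before Nadia ends → Nadia and Sana overlap.
Overlapping pairs: Aoife & Hannah, Aoife & Jonas, Aoife & Ravi, Hannah & Jonas, Jonas & Ravi, Marcus & Nadia, Marcus & Sana, Nadia & Sana — 8 in total.

8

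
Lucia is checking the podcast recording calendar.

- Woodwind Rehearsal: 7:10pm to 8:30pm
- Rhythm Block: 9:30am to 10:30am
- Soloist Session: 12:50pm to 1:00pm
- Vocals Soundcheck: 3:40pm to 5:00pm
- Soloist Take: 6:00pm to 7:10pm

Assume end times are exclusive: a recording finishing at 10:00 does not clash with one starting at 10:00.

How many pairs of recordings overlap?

0

Two intervals overlap when each starts before the other ends.
Sorted by start: Rhythm Block, Soloist Session, Vocals Soundcheck, Soloist Take, Woodwind Rehearsal.
Soloist Session starts after Rhythm Block ends, so Rhythm Block has no further overlaps.
Vocals Soundcheck starts after Soloist Session ends, so Soloist Session has no further overlaps.
Soloist Take starts after Vocals Soundcheck ends, so Vocals Soundcheck has no further overlaps.
Woodwind Rehearsal starts exactly when Soloist Take ends (back-to-back, no overlap).
No pair overlaps.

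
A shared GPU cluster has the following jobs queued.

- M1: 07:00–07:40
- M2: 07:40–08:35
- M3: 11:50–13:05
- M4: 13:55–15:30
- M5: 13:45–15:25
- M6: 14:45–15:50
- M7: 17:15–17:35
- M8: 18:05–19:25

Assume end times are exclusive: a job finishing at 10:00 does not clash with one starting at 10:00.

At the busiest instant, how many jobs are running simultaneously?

3

Sort all start/end points and keep a running count:
07:00 start M1 → 1
07:40 end M1 → 0
07:40 start M2 → 1
08:35 end M2 → 0
11:50 start M3 → 1
13:05 end M3 → 0
13:45 start M5 → 1
13:55 start M4 → 2
14:45 start M6 → 3
15:25 end M5 → 2
15:30 end M4 → 1
15:50 end M6 → 0
17:15 start M7 → 1
17:35 end M7 → 0
18:05 start M8 → 1
19:25 end M8 → 0
Peak is 3, at 14:45 (M4, M5, M6).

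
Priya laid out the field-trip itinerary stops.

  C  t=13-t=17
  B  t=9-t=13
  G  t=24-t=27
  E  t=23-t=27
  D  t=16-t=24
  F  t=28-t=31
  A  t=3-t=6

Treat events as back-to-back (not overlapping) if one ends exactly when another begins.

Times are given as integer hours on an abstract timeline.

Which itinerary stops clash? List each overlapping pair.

Check each pair: they overlap iff neither finishes before the other starts.
Sorted by start: A, B, C, D, E, G, F.
B starts after A ends — done with A.
C starts exactly when B ends (back-to-back, no overlap) — done with B.
D starts before C ends → C and D overlap.
E starts after C ends — done with C.
E starts before D ends → D and E overlap.
G starts exactly when D ends (back-to-back, no overlap) — done with D.
G starts before E ends → E and G overlap.
F starts after E ends.
F starts after G ends.

C & D, D & E, E & G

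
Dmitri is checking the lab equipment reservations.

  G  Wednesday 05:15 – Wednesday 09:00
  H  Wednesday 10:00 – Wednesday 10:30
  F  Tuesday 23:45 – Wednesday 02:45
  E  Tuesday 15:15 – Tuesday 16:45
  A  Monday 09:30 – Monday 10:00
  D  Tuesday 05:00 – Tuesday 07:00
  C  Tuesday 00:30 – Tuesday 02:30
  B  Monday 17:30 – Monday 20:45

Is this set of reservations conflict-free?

Two intervals overlap when each starts before the other ends.
Sorted by start: A, B, C, D, E, F, G, H.
B starts after A ends, so A has no further overlaps.
C starts after B ends, so B has no further overlaps.
D starts after C ends, so C has no further overlaps.
E starts after D ends, so D has no further overlaps.
F starts after E ends, so E has no further overlaps.
G starts after F ends, so F has no further overlaps.
H starts after G ends.
Every pair is clear; the schedule has no overlaps.

Yes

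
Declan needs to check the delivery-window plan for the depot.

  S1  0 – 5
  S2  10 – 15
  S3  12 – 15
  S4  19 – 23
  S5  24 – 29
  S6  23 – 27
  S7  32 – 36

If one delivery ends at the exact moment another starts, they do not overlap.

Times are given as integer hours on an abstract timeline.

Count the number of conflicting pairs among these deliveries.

Sorted by start: S1, S2, S3, S4, S6, S5, S7.
S2 starts after S1 ends — done with S1.
S3 starts before S2 ends → S2 and S3 overlap.
S4 starts after S2 ends — done with S2.
S4 starts after S3 ends — done with S3.
S6 starts exactly when S4 ends (back-to-back, no overlap) — done with S4.
S5 starts before S6 ends → S6 and S5 overlap.
S7 starts after S6 ends.
S7 starts after S5 ends.
Overlapping pairs: S2 & S3, S5 & S6 — 2 in total.

2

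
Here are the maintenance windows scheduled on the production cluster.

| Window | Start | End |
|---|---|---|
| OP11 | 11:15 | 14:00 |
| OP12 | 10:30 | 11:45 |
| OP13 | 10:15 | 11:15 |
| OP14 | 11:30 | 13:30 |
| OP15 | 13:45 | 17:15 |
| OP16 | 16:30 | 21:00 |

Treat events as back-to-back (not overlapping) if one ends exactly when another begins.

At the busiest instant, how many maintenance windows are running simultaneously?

Walk through starts and ends in time order (an end at T is processed before a start at T):
10:15 start OP13 → 1
10:30 start OP12 → 2
11:15 end OP13 → 1
11:15 start OP11 → 2
11:30 start OP14 → 3
11:45 end OP12 → 2
13:30 end OP14 → 1
13:45 start OP15 → 2
14:00 end OP11 → 1
16:30 start OP16 → 2
17:15 end OP15 → 1
21:00 end OP16 → 0
Peak is 3, at 11:30 (OP11, OP12, OP14).

3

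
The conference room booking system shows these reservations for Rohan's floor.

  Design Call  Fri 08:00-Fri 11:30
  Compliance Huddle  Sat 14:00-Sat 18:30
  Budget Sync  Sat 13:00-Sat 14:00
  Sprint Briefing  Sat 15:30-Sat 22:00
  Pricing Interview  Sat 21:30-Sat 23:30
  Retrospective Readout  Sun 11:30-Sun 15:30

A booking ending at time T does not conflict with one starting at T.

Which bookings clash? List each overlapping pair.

Compliance Huddle & Sprint Briefing, Pricing Interview & Sprint Briefing

Two intervals overlap when each starts before the other ends.
Sorted by start: Design Call, Budget Sync, Compliance Huddle, Sprint Briefing, Pricing Interview, Retrospective Readout.
Budget Sync starts after Design Call ends, so Design Call has no further overlaps.
Compliance Huddle starts exactly when Budget Sync ends (back-to-back, no overlap), so Budget Sync has no further overlaps.
Sprint Briefing starts before Compliance Huddle ends → Compliance Huddle and Sprint Briefing overlap.
Pricing Interview starts after Compliance Huddle ends, so Compliance Huddle has no further overlaps.
Pricing Interview starts before Sprint Briefing ends → Sprint Briefing and Pricing Interview overlap.
Retrospective Readout starts after Sprint Briefing ends.
Retrospective Readout starts after Pricing Interview ends.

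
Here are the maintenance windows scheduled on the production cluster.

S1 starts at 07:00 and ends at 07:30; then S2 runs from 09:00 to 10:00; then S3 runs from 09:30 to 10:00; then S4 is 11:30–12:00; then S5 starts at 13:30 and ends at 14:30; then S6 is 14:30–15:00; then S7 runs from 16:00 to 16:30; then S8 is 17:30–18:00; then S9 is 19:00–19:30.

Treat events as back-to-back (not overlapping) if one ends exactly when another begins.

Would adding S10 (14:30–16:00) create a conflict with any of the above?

S1: ends 07:30 at or before S10 starts 14:30 → clear.
S2: ends 10:00 at or before S10 starts 14:30 → clear.
S3: ends 10:00 at or before S10 starts 14:30 → clear.
S4: ends 12:00 at or before S10 starts 14:30 → clear.
S5: ends 14:30 at or before S10 starts 14:30 → clear.
S6: starts 14:30 before S10 ends 16:00, and ends 15:00 after S10 starts 14:30 → overlap.
S7: starts 16:00 at or after S10 ends 16:00 → clear.
S8: starts 17:30 at or after S10 ends 16:00 → clear.
S9: starts 19:00 at or after S10 ends 16:00 → clear.
S10 overlaps S6.

Yes — it overlaps S6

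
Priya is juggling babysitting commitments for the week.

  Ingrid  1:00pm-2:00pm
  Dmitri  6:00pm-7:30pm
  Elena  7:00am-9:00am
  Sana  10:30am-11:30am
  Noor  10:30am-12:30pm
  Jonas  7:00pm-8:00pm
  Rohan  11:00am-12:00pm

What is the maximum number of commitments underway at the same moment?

3

Sort all start/end points and keep a running count:
7:00am start Elena → 1
9:00am end Elena → 0
10:30am start Noor → 1
10:30am start Sana → 2
11:00am start Rohan → 3
11:30am end Sana → 2
12:00pm end Rohan → 1
12:30pm end Noor → 0
1:00pm start Ingrid → 1
2:00pm end Ingrid → 0
6:00pm start Dmitri → 1
7:00pm start Jonas → 2
7:30pm end Dmitri → 1
8:00pm end Jonas → 0
Peak is 3, at 11:00am (Noor, Rohan, Sana).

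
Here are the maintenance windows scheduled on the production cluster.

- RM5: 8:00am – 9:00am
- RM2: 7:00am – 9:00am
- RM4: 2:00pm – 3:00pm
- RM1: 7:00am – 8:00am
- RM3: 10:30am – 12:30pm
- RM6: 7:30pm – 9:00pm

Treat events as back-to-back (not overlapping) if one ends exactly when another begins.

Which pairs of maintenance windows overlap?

RM1 & RM2, RM2 & RM5

Sorted by start: RM1, RM2, RM5, RM3, RM4, RM6.
RM2 starts before RM1 ends → RM1 and RM2 overlap.
RM5 starts exactly when RM1 ends (back-to-back, no overlap), so nothing later overlaps RM1 either.
RM5 starts before RM2 ends → RM2 and RM5 overlap.
RM3 starts after RM2 ends, so nothing later overlaps RM2 either.
RM3 starts after RM5 ends, so nothing later overlaps RM5 either.
RM4 starts after RM3 ends, so nothing later overlaps RM3 either.
RM6 starts after RM4 ends.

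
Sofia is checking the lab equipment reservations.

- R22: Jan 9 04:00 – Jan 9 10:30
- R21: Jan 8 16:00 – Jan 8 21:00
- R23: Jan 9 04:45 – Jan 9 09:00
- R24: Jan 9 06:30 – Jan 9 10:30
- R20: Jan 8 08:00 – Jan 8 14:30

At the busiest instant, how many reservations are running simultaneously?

3

Sweep the timeline, counting +1 at each start and −1 at each end (ends before starts at a tie):
Jan 8 08:00 start R20 → 1
Jan 8 14:30 end R20 → 0
Jan 8 16:00 start R21 → 1
Jan 8 21:00 end R21 → 0
Jan 9 04:00 start R22 → 1
Jan 9 04:45 start R23 → 2
Jan 9 06:30 start R24 → 3
Jan 9 09:00 end R23 → 2
Jan 9 10:30 end R22 → 1
Jan 9 10:30 end R24 → 0
Peak is 3, at Jan 9 06:30 (R22, R23, R24).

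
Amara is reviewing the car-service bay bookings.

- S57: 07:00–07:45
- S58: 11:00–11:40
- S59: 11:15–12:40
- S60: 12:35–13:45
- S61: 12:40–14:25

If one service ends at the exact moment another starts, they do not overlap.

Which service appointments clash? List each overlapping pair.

S58 & S59, S59 & S60, S60 & S61

Sorted by start: S57, S58, S59, S60, S61.
S58 starts after S57 ends, so S57 has no further overlaps.
S59 starts before S58 ends → S58 and S59 overlap.
S60 starts after S58 ends, so S58 has no further overlaps.
S60 starts before S59 ends → S59 and S60 overlap.
S61 starts exactly when S59 ends (back-to-back, no overlap).
S61 starts before S60 ends → S60 and S61 overlap.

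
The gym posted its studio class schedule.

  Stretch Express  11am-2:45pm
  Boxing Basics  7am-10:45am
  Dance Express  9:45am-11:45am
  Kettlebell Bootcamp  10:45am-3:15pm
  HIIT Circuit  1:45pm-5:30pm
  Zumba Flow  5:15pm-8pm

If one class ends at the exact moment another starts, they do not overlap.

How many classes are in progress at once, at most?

Sort all start/end points and keep a running count:
7am start Boxing Basics → 1
9:45am start Dance Express → 2
10:45am end Boxing Basics → 1
10:45am start Kettlebell Bootcamp → 2
11am start Stretch Express → 3
11:45am end Dance Express → 2
1:45pm start HIIT Circuit → 3
2:45pm end Stretch Express → 2
3:15pm end Kettlebell Bootcamp → 1
5:15pm start Zumba Flow → 2
5:30pm end HIIT Circuit → 1
8pm end Zumba Flow → 0
Peak is 3, at 11am (Dance Express, Kettlebell Bootcamp, Stretch Express).

3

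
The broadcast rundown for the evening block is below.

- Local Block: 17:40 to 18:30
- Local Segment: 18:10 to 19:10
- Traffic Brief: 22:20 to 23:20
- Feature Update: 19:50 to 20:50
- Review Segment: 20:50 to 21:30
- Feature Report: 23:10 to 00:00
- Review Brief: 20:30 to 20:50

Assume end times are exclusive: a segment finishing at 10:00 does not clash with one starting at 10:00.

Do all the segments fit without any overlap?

No

Sorted by start: Local Block, Local Segment, Feature Update, Review Brief, Review Segment, Traffic Brief, Feature Report.
Local Segment starts before Local Block ends → Local Block and Local Segment overlap.
That's a conflict, so the schedule is not conflict-free.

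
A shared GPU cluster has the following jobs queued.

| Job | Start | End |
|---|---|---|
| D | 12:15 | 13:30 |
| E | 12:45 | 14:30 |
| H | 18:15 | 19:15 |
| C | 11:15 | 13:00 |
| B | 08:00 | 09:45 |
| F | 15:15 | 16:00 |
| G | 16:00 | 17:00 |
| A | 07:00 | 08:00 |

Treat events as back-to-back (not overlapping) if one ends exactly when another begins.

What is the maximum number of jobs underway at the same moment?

Sweep the timeline, counting +1 at each start and −1 at each end (ends before starts at a tie):
07:00 start A → 1
08:00 end A → 0
08:00 start B → 1
09:45 end B → 0
11:15 start C → 1
12:15 start D → 2
12:45 start E → 3
13:00 end C → 2
13:30 end D → 1
14:30 end E → 0
15:15 start F → 1
16:00 end F → 0
16:00 start G → 1
17:00 end G → 0
18:15 start H → 1
19:15 end H → 0
Peak is 3, at 12:45 (C, D, E).

3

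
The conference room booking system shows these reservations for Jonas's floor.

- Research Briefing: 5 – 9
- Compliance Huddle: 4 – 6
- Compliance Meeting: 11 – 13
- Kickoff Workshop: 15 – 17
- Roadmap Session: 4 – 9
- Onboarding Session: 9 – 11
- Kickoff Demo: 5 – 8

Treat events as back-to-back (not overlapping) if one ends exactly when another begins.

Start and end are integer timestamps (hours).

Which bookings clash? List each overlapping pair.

Two intervals overlap when each starts before the other ends.
Sorted by start: Compliance Huddle, Roadmap Session, Kickoff Demo, Research Briefing, Onboarding Session, Compliance Meeting, Kickoff Workshop.
Roadmap Session starts before Compliance Huddle ends → Compliance Huddle and Roadmap Session overlap.
Kickoff Demo starts before Compliance Huddle ends → Compliance Huddle and Kickoff Demo overlap.
Research Briefing starts before Compliance Huddle ends → Compliance Huddle and Research Briefing overlap.
Onboarding Session starts after Compliance Huddle ends — done with Compliance Huddle.
Kickoff Demo starts before Roadmap Session ends → Roadmap Session and Kickoff Demo overlap.
Research Briefing starts before Roadmap Session ends → Roadmap Session and Research Briefing overlap.
Onboarding Session starts exactly when Roadmap Session ends (back-to-back, no overlap) — done with Roadmap Session.
Research Briefing starts before Kickoff Demo ends → Kickoff Demo and Research Briefing overlap.
Onboarding Session starts after Kickoff Demo ends — done with Kickoff Demo.
Onboarding Session starts exactly when Research Briefing ends (back-to-back, no overlap) — done with Research Briefing.
Compliance Meeting starts exactly when Onboarding Session ends (back-to-back, no overlap) — done with Onboarding Session.
Kickoff Workshop starts after Compliance Meeting ends.

Compliance Huddle & Kickoff Demo, Compliance Huddle & Research Briefing, Compliance Huddle & Roadmap Session, Kickoff Demo & Research Briefing, Kickoff Demo & Roadmap Session, Research Briefing & Roadmap Session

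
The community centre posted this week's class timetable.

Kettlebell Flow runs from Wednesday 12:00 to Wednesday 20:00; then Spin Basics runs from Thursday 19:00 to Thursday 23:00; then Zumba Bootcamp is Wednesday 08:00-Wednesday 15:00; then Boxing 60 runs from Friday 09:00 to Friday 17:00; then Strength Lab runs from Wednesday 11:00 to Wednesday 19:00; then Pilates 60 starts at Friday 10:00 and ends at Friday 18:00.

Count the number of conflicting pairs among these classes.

4

Two intervals overlap when each starts before the other ends.
Sorted by start: Zumba Bootcamp, Strength Lab, Kettlebell Flow, Spin Basics, Boxing 60, Pilates 60.
Strength Lab starts before Zumba Bootcamp ends → Zumba Bootcamp and Strength Lab overlap.
Kettlebell Flow starts before Zumba Bootcamp ends → Zumba Bootcamp and Kettlebell Flow overlap.
Spin Basics starts after Zumba Bootcamp ends; Zumba Bootcamp is clear from here.
Kettlebell Flow starts before Strength Lab ends → Strength Lab and Kettlebell Flow overlap.
Spin Basics starts after Strength Lab ends; Strength Lab is clear from here.
Spin Basics starts after Kettlebell Flow ends; Kettlebell Flow is clear from here.
Boxing 60 starts after Spin Basics ends; Spin Basics is clear from here.
Pilates 60 starts before Boxing 60 ends → Boxing 60 and Pilates 60 overlap.
Overlapping pairs: Boxing 60 & Pilates 60, Kettlebell Flow & Strength Lab, Kettlebell Flow & Zumba Bootcamp, Strength Lab & Zumba Bootcamp — 4 in total.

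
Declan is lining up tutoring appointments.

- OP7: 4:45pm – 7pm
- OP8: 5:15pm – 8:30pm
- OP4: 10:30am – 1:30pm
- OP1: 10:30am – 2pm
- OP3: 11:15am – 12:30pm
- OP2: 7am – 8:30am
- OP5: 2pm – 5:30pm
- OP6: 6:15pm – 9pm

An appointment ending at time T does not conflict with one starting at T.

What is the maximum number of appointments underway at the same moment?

3

Walk through starts and ends in time order (an end at T is processed before a start at T):
7am start OP2 → 1
8:30am end OP2 → 0
10:30am start OP1 → 1
10:30am start OP4 → 2
11:15am start OP3 → 3
12:30pm end OP3 → 2
1:30pm end OP4 → 1
2pm end OP1 → 0
2pm start OP5 → 1
4:45pm start OP7 → 2
5:15pm start OP8 → 3
5:30pm end OP5 → 2
6:15pm start OP6 → 3
7pm end OP7 → 2
8:30pm end OP8 → 1
9pm end OP6 → 0
Peak is 3, at 11:15am (OP1, OP3, OP4).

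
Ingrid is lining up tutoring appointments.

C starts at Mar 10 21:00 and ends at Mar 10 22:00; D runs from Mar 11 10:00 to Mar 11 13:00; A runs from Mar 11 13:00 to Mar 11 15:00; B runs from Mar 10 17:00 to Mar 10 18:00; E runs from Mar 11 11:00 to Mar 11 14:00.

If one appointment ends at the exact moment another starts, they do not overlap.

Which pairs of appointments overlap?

A & E, D & E

Sorted by start: B, C, D, E, A.
C starts after B ends — done with B.
D starts after C ends — done with C.
E starts before D ends → D and E overlap.
A starts exactly when D ends (back-to-back, no overlap).
A starts before E ends → E and A overlap.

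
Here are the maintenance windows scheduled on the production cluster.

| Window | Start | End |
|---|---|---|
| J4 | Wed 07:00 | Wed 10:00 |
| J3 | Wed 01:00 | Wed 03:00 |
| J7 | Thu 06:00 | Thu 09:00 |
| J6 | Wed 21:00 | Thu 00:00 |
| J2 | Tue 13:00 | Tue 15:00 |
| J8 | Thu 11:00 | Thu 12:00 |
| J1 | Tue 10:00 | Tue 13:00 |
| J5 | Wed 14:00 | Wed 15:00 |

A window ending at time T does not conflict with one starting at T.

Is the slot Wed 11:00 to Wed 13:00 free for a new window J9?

J1: ends Tue 13:00 at or before J9 starts Wed 11:00 → clear.
J2: ends Tue 15:00 at or before J9 starts Wed 11:00 → clear.
J3: ends Wed 03:00 at or before J9 starts Wed 11:00 → clear.
J4: ends Wed 10:00 at or before J9 starts Wed 11:00 → clear.
J5: starts Wed 14:00 at or after J9 ends Wed 13:00 → clear.
J6: starts Wed 21:00 at or after J9 ends Wed 13:00 → clear.
J7: starts Thu 06:00 at or after J9 ends Wed 13:00 → clear.
J8: starts Thu 11:00 at or after J9 ends Wed 13:00 → clear.

Yes — the slot is free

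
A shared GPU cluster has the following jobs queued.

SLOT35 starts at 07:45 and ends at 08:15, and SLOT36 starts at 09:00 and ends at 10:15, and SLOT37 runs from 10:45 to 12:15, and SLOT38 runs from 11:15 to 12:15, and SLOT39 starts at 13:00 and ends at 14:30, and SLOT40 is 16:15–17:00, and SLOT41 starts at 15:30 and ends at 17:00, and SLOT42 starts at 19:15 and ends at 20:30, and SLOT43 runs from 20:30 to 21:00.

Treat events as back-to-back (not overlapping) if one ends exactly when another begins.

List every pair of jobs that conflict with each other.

SLOT37 & SLOT38, SLOT40 & SLOT41

Sorted by start: SLOT35, SLOT36, SLOT37, SLOT38, SLOT39, SLOT41, SLOT40, SLOT42, SLOT43.
SLOT36 starts after SLOT35 ends, so nothing later overlaps SLOT35 either.
SLOT37 starts after SLOT36 ends, so nothing later overlaps SLOT36 either.
SLOT38 starts before SLOT37 ends → SLOT37 and SLOT38 overlap.
SLOT39 starts after SLOT37 ends, so nothing later overlaps SLOT37 either.
SLOT39 starts after SLOT38 ends, so nothing later overlaps SLOT38 either.
SLOT41 starts after SLOT39 ends, so nothing later overlaps SLOT39 either.
SLOT40 starts before SLOT41 ends → SLOT41 and SLOT40 overlap.
SLOT42 starts after SLOT41 ends, so nothing later overlaps SLOT41 either.
SLOT42 starts after SLOT40 ends, so nothing later overlaps SLOT40 either.
SLOT43 starts exactly when SLOT42 ends (back-to-back, no overlap).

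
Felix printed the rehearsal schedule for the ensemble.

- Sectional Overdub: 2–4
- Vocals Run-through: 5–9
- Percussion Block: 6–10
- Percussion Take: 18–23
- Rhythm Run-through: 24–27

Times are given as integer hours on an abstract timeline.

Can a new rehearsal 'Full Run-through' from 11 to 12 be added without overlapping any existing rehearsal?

Sectional Overdub: ends 4 at or before Full Run-through starts 11 → clear.
Vocals Run-through: ends 9 at or before Full Run-through starts 11 → clear.
Percussion Block: ends 10 at or before Full Run-through starts 11 → clear.
Percussion Take: starts 18 at or after Full Run-through ends 12 → clear.
Rhythm Run-through: starts 24 at or after Full Run-through ends 12 → clear.

Yes — the slot is free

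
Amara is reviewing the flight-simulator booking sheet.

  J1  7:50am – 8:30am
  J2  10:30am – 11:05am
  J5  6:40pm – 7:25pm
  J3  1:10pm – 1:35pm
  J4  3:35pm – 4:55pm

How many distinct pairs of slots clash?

Sorted by start: J1, J2, J3, J4, J5.
J2 starts after J1 ends, so J1 has no further overlaps.
J3 starts after J2 ends, so J2 has no further overlaps.
J4 starts after J3 ends, so J3 has no further overlaps.
J5 starts after J4 ends.
No pair overlaps.

0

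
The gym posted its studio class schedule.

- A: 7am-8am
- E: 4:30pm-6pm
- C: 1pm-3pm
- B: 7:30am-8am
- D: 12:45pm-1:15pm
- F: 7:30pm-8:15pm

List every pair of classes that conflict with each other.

Check each pair: they overlap iff neither finishes before the other starts.
Sorted by start: A, B, D, C, E, F.
B starts before A ends → A and B overlap.
D starts after A ends — done with A.
D starts after B ends — done with B.
C starts before D ends → D and C overlap.
E starts after D ends — done with D.
E starts after C ends — done with C.
F starts after E ends.

A & B, C & D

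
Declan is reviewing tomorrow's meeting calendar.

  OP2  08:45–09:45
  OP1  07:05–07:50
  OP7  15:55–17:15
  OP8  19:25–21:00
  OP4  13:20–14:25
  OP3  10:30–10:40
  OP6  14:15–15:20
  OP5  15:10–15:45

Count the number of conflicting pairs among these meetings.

2

Sorted by start: OP1, OP2, OP3, OP4, OP6, OP5, OP7, OP8.
OP2 starts after OP1 ends — done with OP1.
OP3 starts after OP2 ends — done with OP2.
OP4 starts after OP3 ends — done with OP3.
OP6 starts before OP4 ends → OP4 and OP6 overlap.
OP5 starts after OP4 ends — done with OP4.
OP5 starts before OP6 ends → OP6 and OP5 overlap.
OP7 starts after OP6 ends — done with OP6.
OP7 starts after OP5 ends — done with OP5.
OP8 starts after OP7 ends.
Overlapping pairs: OP4 & OP6, OP5 & OP6 — 2 in total.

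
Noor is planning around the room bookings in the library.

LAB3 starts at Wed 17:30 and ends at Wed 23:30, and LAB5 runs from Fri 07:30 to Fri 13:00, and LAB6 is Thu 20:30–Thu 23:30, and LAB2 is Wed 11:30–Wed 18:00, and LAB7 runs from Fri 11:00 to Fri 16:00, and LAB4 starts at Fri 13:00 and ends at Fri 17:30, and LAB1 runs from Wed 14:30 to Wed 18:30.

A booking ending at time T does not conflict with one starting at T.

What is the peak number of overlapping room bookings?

3

Sweep the timeline, counting +1 at each start and −1 at each end (ends before starts at a tie):
Wed 11:30 start LAB2 → 1
Wed 14:30 start LAB1 → 2
Wed 17:30 start LAB3 → 3
Wed 18:00 end LAB2 → 2
Wed 18:30 end LAB1 → 1
Wed 23:30 end LAB3 → 0
Thu 20:30 start LAB6 → 1
Thu 23:30 end LAB6 → 0
Fri 07:30 start LAB5 → 1
Fri 11:00 start LAB7 → 2
Fri 13:00 end LAB5 → 1
Fri 13:00 start LAB4 → 2
Fri 16:00 end LAB7 → 1
Fri 17:30 end LAB4 → 0
Peak is 3, at Wed 17:30 (LAB1, LAB2, LAB3).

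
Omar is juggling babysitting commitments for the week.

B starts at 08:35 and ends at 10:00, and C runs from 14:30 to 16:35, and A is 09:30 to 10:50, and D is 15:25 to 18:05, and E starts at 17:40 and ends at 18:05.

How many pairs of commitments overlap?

Sorted by start: B, A, C, D, E.
A starts before B ends → B and A overlap.
C starts after B ends, so nothing later overlaps B either.
C starts after A ends, so nothing later overlaps A either.
D starts before C ends → C and D overlap.
E starts after C ends.
E starts before D ends → D and E overlap.
Overlapping pairs: A & B, C & D, D & E — 3 in total.

3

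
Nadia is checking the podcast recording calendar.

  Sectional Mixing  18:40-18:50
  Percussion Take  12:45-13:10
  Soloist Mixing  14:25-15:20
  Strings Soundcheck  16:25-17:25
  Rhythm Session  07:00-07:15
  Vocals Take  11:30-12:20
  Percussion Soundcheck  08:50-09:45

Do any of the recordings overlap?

Sorted by start: Rhythm Session, Percussion Soundcheck, Vocals Take, Percussion Take, Soloist Mixing, Strings Soundcheck, Sectional Mixing.
Percussion Soundcheck starts after Rhythm Session ends; Rhythm Session is clear from here.
Vocals Take starts after Percussion Soundcheck ends; Percussion Soundcheck is clear from here.
Percussion Take starts after Vocals Take ends; Vocals Take is clear from here.
Soloist Mixing starts after Percussion Take ends; Percussion Take is clear from here.
Strings Soundcheck starts after Soloist Mixing ends; Soloist Mixing is clear from here.
Sectional Mixing starts after Strings Soundcheck ends.
Every pair is clear; the schedule has no overlaps.

No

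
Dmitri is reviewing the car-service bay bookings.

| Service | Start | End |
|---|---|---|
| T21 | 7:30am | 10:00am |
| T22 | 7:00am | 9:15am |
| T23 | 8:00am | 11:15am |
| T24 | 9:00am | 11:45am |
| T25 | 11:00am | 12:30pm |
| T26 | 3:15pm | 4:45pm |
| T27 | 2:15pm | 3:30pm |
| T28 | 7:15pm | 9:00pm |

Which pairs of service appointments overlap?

Sorted by start: T22, T21, T23, T24, T25, T27, T26, T28.
T21 starts before T22 ends → T22 and T21 overlap.
T23 starts before T22 ends → T22 and T23 overlap.
T24 starts before T22 ends → T22 and T24 overlap.
T25 starts after T22 ends; T22 is clear from here.
T23 starts before T21 ends → T21 and T23 overlap.
T24 starts before T21 ends → T21 and T24 overlap.
T25 starts after T21 ends; T21 is clear from here.
T24 starts before T23 ends → T23 and T24 overlap.
T25 starts before T23 ends → T23 and T25 overlap.
T27 starts after T23 ends; T23 is clear from here.
T25 starts before T24 ends → T24 and T25 overlap.
T27 starts after T24 ends; T24 is clear from here.
T27 starts after T25 ends; T25 is clear from here.
T26 starts before T27 ends → T27 and T26 overlap.
T28 starts after T27 ends.
T28 starts after T26 ends.

T21 & T22, T21 & T23, T21 & T24, T22 & T23, T22 & T24, T23 & T24, T23 & T25, T24 & T25, T26 & T27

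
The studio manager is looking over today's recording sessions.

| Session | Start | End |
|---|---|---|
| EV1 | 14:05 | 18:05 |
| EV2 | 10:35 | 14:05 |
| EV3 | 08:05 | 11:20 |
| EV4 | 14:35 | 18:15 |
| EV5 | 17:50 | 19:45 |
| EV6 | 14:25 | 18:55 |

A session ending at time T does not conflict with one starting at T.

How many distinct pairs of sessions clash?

Sorted by start: EV3, EV2, EV1, EV6, EV4, EV5.
EV2 starts before EV3 ends → EV3 and EV2 overlap.
EV1 starts after EV3 ends; EV3 is clear from here.
EV1 starts exactly when EV2 ends (back-to-back, no overlap); EV2 is clear from here.
EV6 starts before EV1 ends → EV1 and EV6 overlap.
EV4 starts before EV1 ends → EV1 and EV4 overlap.
EV5 starts before EV1 ends → EV1 and EV5 overlap.
EV4 starts before EV6 ends → EV6 and EV4 overlap.
EV5 starts before EV6 ends → EV6 and EV5 overlap.
EV5 starts before EV4 ends → EV4 and EV5 overlap.
Overlapping pairs: EV1 & EV4, EV1 & EV5, EV1 & EV6, EV2 & EV3, EV4 & EV5, EV4 & EV6, EV5 & EV6 — 7 in total.

7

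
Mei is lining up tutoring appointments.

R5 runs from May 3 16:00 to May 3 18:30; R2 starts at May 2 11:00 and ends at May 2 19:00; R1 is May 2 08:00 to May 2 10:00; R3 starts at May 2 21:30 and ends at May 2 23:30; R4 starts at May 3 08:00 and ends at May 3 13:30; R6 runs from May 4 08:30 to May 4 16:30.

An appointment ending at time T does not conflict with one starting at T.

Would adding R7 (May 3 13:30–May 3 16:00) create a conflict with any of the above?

R1: ends May 2 10:00 at or before R7 starts May 3 13:30 → clear.
R2: ends May 2 19:00 at or before R7 starts May 3 13:30 → clear.
R3: ends May 2 23:30 at or before R7 starts May 3 13:30 → clear.
R4: ends May 3 13:30 at or before R7 starts May 3 13:30 → clear.
R5: starts May 3 16:00 at or after R7 ends May 3 16:00 → clear.
R6: starts May 4 08:30 at or after R7 ends May 3 16:00 → clear.

No — it doesn't clash with anything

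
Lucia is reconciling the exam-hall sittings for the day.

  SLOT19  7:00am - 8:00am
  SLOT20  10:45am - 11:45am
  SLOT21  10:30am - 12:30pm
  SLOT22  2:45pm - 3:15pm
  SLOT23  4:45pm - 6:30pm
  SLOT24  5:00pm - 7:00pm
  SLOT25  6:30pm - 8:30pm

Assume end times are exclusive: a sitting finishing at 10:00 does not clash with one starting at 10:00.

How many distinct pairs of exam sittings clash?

3

Sorted by start: SLOT19, SLOT21, SLOT20, SLOT22, SLOT23, SLOT24, SLOT25.
SLOT21 starts after SLOT19 ends, so SLOT19 has no further overlaps.
SLOT20 starts before SLOT21 ends → SLOT21 and SLOT20 overlap.
SLOT22 starts after SLOT21 ends, so SLOT21 has no further overlaps.
SLOT22 starts after SLOT20 ends, so SLOT20 has no further overlaps.
SLOT23 starts after SLOT22 ends, so SLOT22 has no further overlaps.
SLOT24 starts before SLOT23 ends → SLOT23 and SLOT24 overlap.
SLOT25 starts exactly when SLOT23 ends (back-to-back, no overlap).
SLOT25 starts before SLOT24 ends → SLOT24 and SLOT25 overlap.
Overlapping pairs: SLOT20 & SLOT21, SLOT23 & SLOT24, SLOT24 & SLOT25 — 3 in total.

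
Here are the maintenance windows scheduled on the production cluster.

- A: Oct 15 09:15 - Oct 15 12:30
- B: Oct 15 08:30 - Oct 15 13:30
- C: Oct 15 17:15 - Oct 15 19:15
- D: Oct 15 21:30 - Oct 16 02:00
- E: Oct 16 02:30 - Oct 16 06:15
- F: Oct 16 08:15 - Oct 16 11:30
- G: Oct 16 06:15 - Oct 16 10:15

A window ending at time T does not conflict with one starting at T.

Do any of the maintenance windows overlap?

Sorted by start: B, A, C, D, E, G, F.
A starts before B ends → B and A overlap.
That's a conflict, so the schedule is not conflict-free.

Yes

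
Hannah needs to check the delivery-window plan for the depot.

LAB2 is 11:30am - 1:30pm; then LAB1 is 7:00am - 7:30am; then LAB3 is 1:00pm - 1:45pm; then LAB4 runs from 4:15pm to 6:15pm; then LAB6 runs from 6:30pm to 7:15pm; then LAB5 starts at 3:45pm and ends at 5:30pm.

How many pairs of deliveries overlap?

2

Two intervals overlap when each starts before the other ends.
Sorted by start: LAB1, LAB2, LAB3, LAB5, LAB4, LAB6.
LAB2 starts after LAB1 ends, so nothing later overlaps LAB1 either.
LAB3 starts before LAB2 ends → LAB2 and LAB3 overlap.
LAB5 starts after LAB2 ends, so nothing later overlaps LAB2 either.
LAB5 starts after LAB3 ends, so nothing later overlaps LAB3 either.
LAB4 starts before LAB5 ends → LAB5 and LAB4 overlap.
LAB6 starts after LAB5 ends.
LAB6 starts after LAB4 ends.
Overlapping pairs: LAB2 & LAB3, LAB4 & LAB5 — 2 in total.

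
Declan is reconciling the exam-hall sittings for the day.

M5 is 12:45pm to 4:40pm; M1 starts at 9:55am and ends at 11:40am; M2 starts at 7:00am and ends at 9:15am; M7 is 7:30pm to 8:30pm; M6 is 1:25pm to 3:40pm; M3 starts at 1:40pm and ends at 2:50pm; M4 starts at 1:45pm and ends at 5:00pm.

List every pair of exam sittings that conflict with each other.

M3 & M4, M3 & M5, M3 & M6, M4 & M5, M4 & M6, M5 & M6

Check each pair: they overlap iff neither finishes before the other starts.
Sorted by start: M2, M1, M5, M6, M3, M4, M7.
M1 starts after M2 ends, so M2 has no further overlaps.
M5 starts after M1 ends, so M1 has no further overlaps.
M6 starts before M5 ends → M5 and M6 overlap.
M3 starts before M5 ends → M5 and M3 overlap.
M4 starts before M5 ends → M5 and M4 overlap.
M7 starts after M5 ends.
M3 starts before M6 ends → M6 and M3 overlap.
M4 starts before M6 ends → M6 and M4 overlap.
M7 starts after M6 ends.
M4 starts before M3 ends → M3 and M4 overlap.
M7 starts after M3 ends.
M7 starts after M4 ends.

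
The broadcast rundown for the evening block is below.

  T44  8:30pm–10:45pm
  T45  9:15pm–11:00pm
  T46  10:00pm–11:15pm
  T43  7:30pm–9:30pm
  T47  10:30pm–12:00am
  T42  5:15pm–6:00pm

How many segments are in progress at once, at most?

Sweep the timeline, counting +1 at each start and −1 at each end (ends before starts at a tie):
5:15pm start T42 → 1
6:00pm end T42 → 0
7:30pm start T43 → 1
8:30pm start T44 → 2
9:15pm start T45 → 3
9:30pm end T43 → 2
10:00pm start T46 → 3
10:30pm start T47 → 4
10:45pm end T44 → 3
11:00pm end T45 → 2
11:15pm end T46 → 1
12:00am end T47 → 0
Peak is 4, at 10:30pm (T44, T45, T46, T47).

4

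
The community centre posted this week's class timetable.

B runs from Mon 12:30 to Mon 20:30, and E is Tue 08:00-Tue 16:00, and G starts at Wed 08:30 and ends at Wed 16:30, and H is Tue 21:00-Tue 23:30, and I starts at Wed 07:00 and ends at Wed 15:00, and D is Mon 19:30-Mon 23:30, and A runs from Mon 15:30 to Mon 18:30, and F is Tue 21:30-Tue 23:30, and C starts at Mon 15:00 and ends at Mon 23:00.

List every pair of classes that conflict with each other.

A & B, A & C, B & C, B & D, C & D, F & H, G & I

Two intervals overlap when each starts before the other ends.
Sorted by start: B, C, A, D, E, H, F, I, G.
C starts before B ends → B and C overlap.
A starts before B ends → B and A overlap.
D starts before B ends → B and D overlap.
E starts after B ends — done with B.
A starts before C ends → C and A overlap.
D starts before C ends → C and D overlap.
E starts after C ends — done with C.
D starts after A ends — done with A.
E starts after D ends — done with D.
H starts after E ends — done with E.
F starts before H ends → H and F overlap.
I starts after H ends — done with H.
I starts after F ends — done with F.
G starts before I ends → I and G overlap.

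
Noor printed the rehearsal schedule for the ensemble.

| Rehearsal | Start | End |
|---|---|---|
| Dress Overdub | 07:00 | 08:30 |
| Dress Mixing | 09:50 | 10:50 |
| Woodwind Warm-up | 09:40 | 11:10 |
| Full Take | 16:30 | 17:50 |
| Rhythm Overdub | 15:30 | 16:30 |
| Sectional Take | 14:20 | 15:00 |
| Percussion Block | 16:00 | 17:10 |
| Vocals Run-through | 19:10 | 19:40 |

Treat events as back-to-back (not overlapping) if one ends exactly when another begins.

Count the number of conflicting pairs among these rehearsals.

3

Check each pair: they overlap iff neither finishes before the other starts.
Sorted by start: Dress Overdub, Woodwind Warm-up, Dress Mixing, Sectional Take, Rhythm Overdub, Percussion Block, Full Take, Vocals Run-through.
Woodwind Warm-up starts after Dress Overdub ends, so nothing later overlaps Dress Overdub either.
Dress Mixing starts before Woodwind Warm-up ends → Woodwind Warm-up and Dress Mixing overlap.
Sectional Take starts after Woodwind Warm-up ends, so nothing later overlaps Woodwind Warm-up either.
Sectional Take starts after Dress Mixing ends, so nothing later overlaps Dress Mixing either.
Rhythm Overdub starts after Sectional Take ends, so nothing later overlaps Sectional Take either.
Percussion Block starts before Rhythm Overdub ends → Rhythm Overdub and Percussion Block overlap.
Full Take starts exactly when Rhythm Overdub ends (back-to-back, no overlap), so nothing later overlaps Rhythm Overdub either.
Full Take starts before Percussion Block ends → Percussion Block and Full Take overlap.
Vocals Run-through starts after Percussion Block ends.
Vocals Run-through starts after Full Take ends.
Overlapping pairs: Dress Mixing & Woodwind Warm-up, Full Take & Percussion Block, Percussion Block & Rhythm Overdub — 3 in total.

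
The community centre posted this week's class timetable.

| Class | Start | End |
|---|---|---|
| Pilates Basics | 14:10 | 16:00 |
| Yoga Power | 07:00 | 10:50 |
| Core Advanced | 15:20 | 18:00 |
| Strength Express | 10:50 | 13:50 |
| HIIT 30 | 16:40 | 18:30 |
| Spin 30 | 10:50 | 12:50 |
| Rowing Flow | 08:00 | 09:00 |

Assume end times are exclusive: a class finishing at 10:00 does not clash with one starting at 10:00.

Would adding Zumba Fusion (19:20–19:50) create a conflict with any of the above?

Yoga Power: ends 10:50 at or before Zumba Fusion starts 19:20 → clear.
Rowing Flow: ends 09:00 at or before Zumba Fusion starts 19:20 → clear.
Spin 30: ends 12:50 at or before Zumba Fusion starts 19:20 → clear.
Strength Express: ends 13:50 at or before Zumba Fusion starts 19:20 → clear.
Pilates Basics: ends 16:00 at or before Zumba Fusion starts 19:20 → clear.
Core Advanced: ends 18:00 at or before Zumba Fusion starts 19:20 → clear.
HIIT 30: ends 18:30 at or before Zumba Fusion starts 19:20 → clear.

No — it doesn't clash with anything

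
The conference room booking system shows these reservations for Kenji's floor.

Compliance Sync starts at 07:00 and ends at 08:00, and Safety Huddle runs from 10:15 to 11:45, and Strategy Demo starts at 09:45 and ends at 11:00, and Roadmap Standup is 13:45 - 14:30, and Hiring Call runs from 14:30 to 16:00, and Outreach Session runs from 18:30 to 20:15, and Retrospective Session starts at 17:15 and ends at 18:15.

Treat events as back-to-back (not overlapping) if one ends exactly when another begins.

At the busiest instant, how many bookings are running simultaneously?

2

Sweep the timeline, counting +1 at each start and −1 at each end (ends before starts at a tie):
07:00 start Compliance Sync → 1
08:00 end Compliance Sync → 0
09:45 start Strategy Demo → 1
10:15 start Safety Huddle → 2
11:00 end Strategy Demo → 1
11:45 end Safety Huddle → 0
13:45 start Roadmap Standup → 1
14:30 end Roadmap Standup → 0
14:30 start Hiring Call → 1
16:00 end Hiring Call → 0
17:15 start Retrospective Session → 1
18:15 end Retrospective Session → 0
18:30 start Outreach Session → 1
20:15 end Outreach Session → 0
Peak is 2, at 10:15 (Safety Huddle, Strategy Demo).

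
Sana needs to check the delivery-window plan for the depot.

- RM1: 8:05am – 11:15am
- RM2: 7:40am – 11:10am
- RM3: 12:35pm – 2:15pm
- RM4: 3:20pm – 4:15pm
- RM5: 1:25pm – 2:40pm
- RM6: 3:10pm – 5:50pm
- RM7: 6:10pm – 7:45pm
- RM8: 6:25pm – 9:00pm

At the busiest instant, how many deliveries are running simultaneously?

Sweep the timeline, counting +1 at each start and −1 at each end (ends before starts at a tie):
7:40am start RM2 → 1
8:05am start RM1 → 2
11:10am end RM2 → 1
11:15am end RM1 → 0
12:35pm start RM3 → 1
1:25pm start RM5 → 2
2:15pm end RM3 → 1
2:40pm end RM5 → 0
3:10pm start RM6 → 1
3:20pm start RM4 → 2
4:15pm end RM4 → 1
5:50pm end RM6 → 0
6:10pm start RM7 → 1
6:25pm start RM8 → 2
7:45pm end RM7 → 1
9:00pm end RM8 → 0
Peak is 2, at 8:05am (RM1, RM2).

2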